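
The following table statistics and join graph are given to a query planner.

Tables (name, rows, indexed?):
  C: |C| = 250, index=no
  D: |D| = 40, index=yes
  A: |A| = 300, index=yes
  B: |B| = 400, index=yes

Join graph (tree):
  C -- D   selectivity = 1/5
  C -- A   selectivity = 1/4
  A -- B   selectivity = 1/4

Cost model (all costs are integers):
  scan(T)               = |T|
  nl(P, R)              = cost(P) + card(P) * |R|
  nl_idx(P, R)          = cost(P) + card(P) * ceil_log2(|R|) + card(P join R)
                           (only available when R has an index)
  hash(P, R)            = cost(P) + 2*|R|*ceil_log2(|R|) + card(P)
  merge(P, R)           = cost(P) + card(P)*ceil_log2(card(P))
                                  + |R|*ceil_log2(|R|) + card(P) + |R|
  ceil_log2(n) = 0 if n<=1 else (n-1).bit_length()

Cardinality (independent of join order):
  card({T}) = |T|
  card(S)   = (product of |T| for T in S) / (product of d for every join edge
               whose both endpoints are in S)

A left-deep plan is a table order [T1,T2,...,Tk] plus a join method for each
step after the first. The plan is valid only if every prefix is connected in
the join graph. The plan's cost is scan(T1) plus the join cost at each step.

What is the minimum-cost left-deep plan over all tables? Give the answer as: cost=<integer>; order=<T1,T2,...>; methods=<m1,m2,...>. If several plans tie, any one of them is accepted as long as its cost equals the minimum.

Selinger DP (subsets sized 1..n):
  {C}: scan cost=250, card=250
  {D}: scan cost=40, card=40
  {A}: scan cost=300, card=300
  {B}: scan cost=400, card=400
  {CD}: card=2000; try (D,hash)→980, (C,merge)→2570, (D,merge)→2780, (D,nl_idx)→3750, (C,hash)→4080, (C,nl)→10040 …(+1); best=980 via (D,hash)
  {AC}: card=18750; try (C,hash)→4600, (A,merge)→5500, (C,merge)→5550, (A,hash)→5900, (A,nl_idx)→21250, (A,nl)→75250 …(+1); best=4600 via (C,hash)
  {AB}: card=30000; try (A,hash)→6200, (B,merge)→7300, (A,merge)→7400, (B,hash)→7800, (B,nl_idx)→33000, (A,nl_idx)→34000 …(+2); best=6200 via (A,hash)
  {ACD}: card=150000; try (A,hash)→8380, (D,hash)→23830, (A,merge)→27980, (A,nl_idx)→168980, (D,nl_idx)→267100, (D,merge)→304880 …(+2); best=8380 via (A,hash)
  {ABC}: card=1875000; try (B,hash)→30550, (C,hash)→40200, (B,merge)→308600, (C,merge)→488450, (B,nl_idx)→2048350, (B,nl)→7504600 …(+1); best=30550 via (B,hash)
  {ABCD}: card=15000000; try (B,hash)→165580, (D,hash)→1906030, (B,merge)→2862380, (B,nl_idx)→16358380, (D,nl_idx)→26280550, (D,merge)→41280830 …(+2); best=165580 via (B,hash)

cost=165580; order=C,D,A,B; methods=hash,hash,hash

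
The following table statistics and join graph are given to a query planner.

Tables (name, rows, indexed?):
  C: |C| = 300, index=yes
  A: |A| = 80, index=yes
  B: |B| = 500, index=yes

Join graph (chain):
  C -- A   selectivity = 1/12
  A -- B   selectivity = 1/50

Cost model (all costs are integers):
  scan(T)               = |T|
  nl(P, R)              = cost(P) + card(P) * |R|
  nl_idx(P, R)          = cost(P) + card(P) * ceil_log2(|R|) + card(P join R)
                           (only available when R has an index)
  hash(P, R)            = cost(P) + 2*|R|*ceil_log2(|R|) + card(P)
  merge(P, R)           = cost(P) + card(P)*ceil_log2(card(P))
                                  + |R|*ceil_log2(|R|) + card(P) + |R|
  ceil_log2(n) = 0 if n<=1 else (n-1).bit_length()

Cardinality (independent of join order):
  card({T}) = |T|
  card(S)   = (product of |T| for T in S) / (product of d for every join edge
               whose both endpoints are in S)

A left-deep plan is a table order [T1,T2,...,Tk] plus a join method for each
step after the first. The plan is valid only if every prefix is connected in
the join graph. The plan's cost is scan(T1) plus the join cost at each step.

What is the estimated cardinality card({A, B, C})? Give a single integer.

Tables in S: A(80), B(500), C(300)
Edges inside S: C-A(d=12), A-B(d=50)
numerator = 80 * 500 * 300 = 12000000
denominator = 12 * 50 = 600
card(S) = 12000000 / 600 = 20000

20000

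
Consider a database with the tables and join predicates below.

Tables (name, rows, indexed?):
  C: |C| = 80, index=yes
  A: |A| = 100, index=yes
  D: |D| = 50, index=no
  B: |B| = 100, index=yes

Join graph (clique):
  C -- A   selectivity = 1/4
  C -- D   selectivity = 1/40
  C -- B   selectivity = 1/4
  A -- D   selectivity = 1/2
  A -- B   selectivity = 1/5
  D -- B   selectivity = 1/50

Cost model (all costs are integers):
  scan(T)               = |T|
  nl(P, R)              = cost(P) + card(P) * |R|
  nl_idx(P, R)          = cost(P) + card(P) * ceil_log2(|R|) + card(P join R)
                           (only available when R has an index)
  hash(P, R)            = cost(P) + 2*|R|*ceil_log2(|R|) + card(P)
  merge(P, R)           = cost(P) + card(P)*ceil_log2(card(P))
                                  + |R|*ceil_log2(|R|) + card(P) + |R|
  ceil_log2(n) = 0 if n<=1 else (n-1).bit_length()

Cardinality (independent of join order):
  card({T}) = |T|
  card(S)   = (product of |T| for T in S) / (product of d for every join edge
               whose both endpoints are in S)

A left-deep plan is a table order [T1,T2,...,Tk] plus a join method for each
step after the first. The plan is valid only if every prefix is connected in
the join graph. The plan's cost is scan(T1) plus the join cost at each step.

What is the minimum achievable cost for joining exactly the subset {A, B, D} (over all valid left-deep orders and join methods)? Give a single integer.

Selinger DP over subsets of {A,B,D}:
  {A}: scan cost=100, card=100
  {D}: scan cost=50, card=50
  {B}: scan cost=100, card=100
  {AD}: card=2500; try (D,hash)→800, (A,merge)→1200, (D,merge)→1250, (A,hash)→1500, (A,nl_idx)→2900, (A,nl)→5050 …(+1); best=800 via (D,hash)
  {AB}: card=2000; try (B,hash)→1600, (A,hash)→1600, (B,merge)→1700, (A,merge)→1700, (B,nl_idx)→2800, (A,nl_idx)→2800 …(+2); best=1600 via (B,hash)
  {BD}: card=100; try (B,nl_idx)→500, (D,hash)→800, (B,merge)→1200, (D,merge)→1250, (B,hash)→1500, (B,nl)→5050 …(+1); best=500 via (B,nl_idx)
  {ABD}: card=1000; try (A,hash)→2000, (A,merge)→2100, (A,nl_idx)→2200, (D,hash)→4200, (B,hash)→4700, (A,nl)→10500 …(+5); best=2000 via (A,hash)

2000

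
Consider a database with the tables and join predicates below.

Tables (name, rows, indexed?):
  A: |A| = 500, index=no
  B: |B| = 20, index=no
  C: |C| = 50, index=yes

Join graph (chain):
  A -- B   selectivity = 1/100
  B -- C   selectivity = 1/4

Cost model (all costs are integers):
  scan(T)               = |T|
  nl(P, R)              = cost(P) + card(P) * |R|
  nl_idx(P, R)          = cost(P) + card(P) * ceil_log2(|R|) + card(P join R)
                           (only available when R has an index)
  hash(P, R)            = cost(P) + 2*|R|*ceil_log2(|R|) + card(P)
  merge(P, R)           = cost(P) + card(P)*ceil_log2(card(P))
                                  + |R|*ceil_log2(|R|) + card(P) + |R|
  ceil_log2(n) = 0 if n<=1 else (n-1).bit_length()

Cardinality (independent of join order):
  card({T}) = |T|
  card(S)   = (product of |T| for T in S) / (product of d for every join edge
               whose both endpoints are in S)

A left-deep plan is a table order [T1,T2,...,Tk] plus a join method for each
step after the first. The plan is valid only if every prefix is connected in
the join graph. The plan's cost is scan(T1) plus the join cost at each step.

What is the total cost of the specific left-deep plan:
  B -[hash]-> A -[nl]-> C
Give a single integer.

14040

step 1: scan B: cost=20, card=20
step 2: join A via hash
    card(P join A) = 20*500/(100) = 100
    cost = 20 + 2*500*9 + 20 = 9040
step 3: join C via nl
    card(P join C) = 100*50/(4) = 1250
    cost = 9040 + 100*50 = 14040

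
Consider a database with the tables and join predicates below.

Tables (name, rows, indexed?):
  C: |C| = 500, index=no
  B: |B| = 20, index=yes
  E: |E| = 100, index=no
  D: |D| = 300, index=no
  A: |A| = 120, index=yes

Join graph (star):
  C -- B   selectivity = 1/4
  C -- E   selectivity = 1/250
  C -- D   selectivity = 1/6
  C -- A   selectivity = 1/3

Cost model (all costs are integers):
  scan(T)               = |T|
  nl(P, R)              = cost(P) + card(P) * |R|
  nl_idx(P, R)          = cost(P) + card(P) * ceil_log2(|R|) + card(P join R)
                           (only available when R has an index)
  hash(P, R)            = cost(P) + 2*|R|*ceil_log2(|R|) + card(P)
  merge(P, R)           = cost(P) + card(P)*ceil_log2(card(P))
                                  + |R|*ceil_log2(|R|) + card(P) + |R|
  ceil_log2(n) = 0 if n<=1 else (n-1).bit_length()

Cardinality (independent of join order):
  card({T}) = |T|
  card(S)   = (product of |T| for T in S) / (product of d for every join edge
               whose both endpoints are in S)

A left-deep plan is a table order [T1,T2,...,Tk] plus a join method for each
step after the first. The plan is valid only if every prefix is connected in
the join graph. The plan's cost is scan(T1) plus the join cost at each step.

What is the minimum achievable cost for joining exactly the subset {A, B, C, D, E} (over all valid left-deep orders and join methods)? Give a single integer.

50880

Selinger DP over subsets of {A,B,C,D,E}:
  {C}: scan cost=500, card=500
  {B}: scan cost=20, card=20
  {E}: scan cost=100, card=100
  {D}: scan cost=300, card=300
  {A}: scan cost=120, card=120
  {BC}: card=2500; try (B,hash)→1200, (C,merge)→5140, (B,nl_idx)→5500, (B,merge)→5620, (C,hash)→9040, (C,nl)→10020 …(+1); best=1200 via (B,hash)
  {CE}: card=200; try (E,hash)→2400, (C,merge)→5900, (E,merge)→6300, (C,hash)→9200, (C,nl)→50100, (E,nl)→50500; best=2400 via (E,hash)
  {CD}: card=25000; try (D,hash)→6400, (C,merge)→8300, (D,merge)→8500, (C,hash)→9600, (C,nl)→150300, (D,nl)→150500; best=6400 via (D,hash)
  {AC}: card=20000; try (A,hash)→2680, (C,merge)→6080, (A,merge)→6460, (C,hash)→9240, (A,nl_idx)→24000, (C,nl)→60120 …(+1); best=2680 via (A,hash)
  {BCE}: card=1000; try (B,hash)→2800, (B,merge)→4320, (B,nl_idx)→4400, (E,hash)→5100, (B,nl)→6400, (E,merge)→34500 …(+1); best=2800 via (B,hash)
  {BCD}: card=125000; try (D,hash)→9100, (B,hash)→31600, (D,merge)→36700, (B,nl_idx)→256400, (B,merge)→406520, (B,nl)→506400 …(+1); best=9100 via (D,hash)
  {ABC}: card=100000; try (A,hash)→5380, (B,hash)→22880, (A,merge)→34660, (A,nl_idx)→118700, (B,nl_idx)→202680, (A,nl)→301200 …(+2); best=5380 via (A,hash)
  {CDE}: card=10000; try (D,merge)→7200, (D,hash)→8000, (E,hash)→32800, (D,nl)→62400, (E,merge)→407200, (E,nl)→2506400; best=7200 via (D,merge)
  {ACE}: card=8000; try (A,hash)→4280, (A,merge)→5160, (A,nl_idx)→11800, (E,hash)→24080, (A,nl)→26400, (E,merge)→323480 …(+1); best=4280 via (A,hash)
  {ACD}: card=1000000; try (D,hash)→28080, (A,hash)→33080, (D,merge)→325680, (A,merge)→407360, (A,nl_idx)→1181400, (A,nl)→3006400 …(+1); best=28080 via (D,hash)
  {BCDE}: card=50000; try (D,hash)→9200, (D,merge)→16800, (B,hash)→17400, (B,nl_idx)→107200, (E,hash)→135500, (B,merge)→157320 …(+4); best=9200 via (D,hash)
  {ABCE}: card=40000; try (A,hash)→5480, (B,hash)→12480, (A,merge)→14760, (A,nl_idx)→49800, (B,nl_idx)→84280, (E,hash)→106780 …(+5); best=5480 via (A,hash)
  {ABCD}: card=5000000; try (D,hash)→110780, (A,hash)→135780, (B,hash)→1028280, (D,merge)→1808380, (A,merge)→2260060, (A,nl_idx)→5884100 …(+5); best=110780 via (D,hash)
  {ACDE}: card=400000; try (D,hash)→17680, (A,hash)→18880, (D,merge)→119280, (A,merge)→158160, (A,nl_idx)→477200, (E,hash)→1029480 …(+4); best=17680 via (D,hash)
  {ABCDE}: card=2000000; try (D,hash)→50880, (A,hash)→60880, (B,hash)→417880, (D,merge)→688480, (A,merge)→860160, (A,nl_idx)→2359200 …(+8); best=50880 via (D,hash)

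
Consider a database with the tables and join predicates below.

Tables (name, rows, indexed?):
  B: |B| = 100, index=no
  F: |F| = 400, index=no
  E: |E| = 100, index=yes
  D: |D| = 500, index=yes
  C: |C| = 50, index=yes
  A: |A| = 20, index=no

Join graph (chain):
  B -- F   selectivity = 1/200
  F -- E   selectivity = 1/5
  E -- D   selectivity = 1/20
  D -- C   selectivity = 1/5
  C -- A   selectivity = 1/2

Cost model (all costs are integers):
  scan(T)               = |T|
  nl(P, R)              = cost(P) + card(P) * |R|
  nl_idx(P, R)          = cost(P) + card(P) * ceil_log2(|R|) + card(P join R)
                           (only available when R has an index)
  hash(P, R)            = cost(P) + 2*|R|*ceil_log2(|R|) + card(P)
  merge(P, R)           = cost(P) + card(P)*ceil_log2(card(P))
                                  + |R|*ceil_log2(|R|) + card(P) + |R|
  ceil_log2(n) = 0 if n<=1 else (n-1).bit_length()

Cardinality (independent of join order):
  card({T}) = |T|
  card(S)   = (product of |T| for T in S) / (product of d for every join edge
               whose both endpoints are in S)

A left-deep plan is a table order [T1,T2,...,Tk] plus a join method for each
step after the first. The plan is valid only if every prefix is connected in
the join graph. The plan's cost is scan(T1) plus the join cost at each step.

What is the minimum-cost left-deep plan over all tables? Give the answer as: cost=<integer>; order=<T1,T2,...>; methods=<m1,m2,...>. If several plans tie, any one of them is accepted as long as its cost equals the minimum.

cost=1117600; order=F,B,E,D,C,A; methods=hash,hash,hash,hash,hash

Selinger DP (subsets sized 1..n):
  {B}: scan cost=100, card=100
  {F}: scan cost=400, card=400
  {E}: scan cost=100, card=100
  {D}: scan cost=500, card=500
  {C}: scan cost=50, card=50
  {A}: scan cost=20, card=20
  {BF}: card=200; try (B,hash)→2200, (F,merge)→4900, (B,merge)→5200, (F,hash)→7400, (F,nl)→40100, (B,nl)→40400; best=2200 via (B,hash)
  {EF}: card=8000; try (E,hash)→2200, (F,merge)→4900, (E,merge)→5200, (F,hash)→7400, (E,nl_idx)→11200, (F,nl)→40100 …(+1); best=2200 via (E,hash)
  {DE}: card=2500; try (E,hash)→2400, (D,nl_idx)→3500, (D,merge)→5900, (E,merge)→6300, (E,nl_idx)→6500, (D,hash)→9200 …(+2); best=2400 via (E,hash)
  {CD}: card=5000; try (C,hash)→1600, (D,merge)→5400, (D,nl_idx)→5500, (C,merge)→5850, (C,nl_idx)→8500, (D,hash)→9100 …(+2); best=1600 via (C,hash)
  {AC}: card=500; try (A,hash)→300, (C,merge)→490, (A,merge)→520, (C,hash)→640, (C,nl_idx)→640, (C,nl)→1020 …(+1); best=300 via (A,hash)
  {BEF}: card=4000; try (E,hash)→3800, (E,merge)→4800, (E,nl_idx)→7600, (B,hash)→11600, (E,nl)→22200, (B,merge)→115000 …(+1); best=3800 via (E,hash)
  {DEF}: card=200000; try (F,hash)→12100, (D,hash)→19200, (F,merge)→38900, (D,merge)→119200, (D,nl_idx)→274200, (F,nl)→1002400 …(+1); best=12100 via (F,hash)
  {CDE}: card=25000; try (C,hash)→5500, (E,hash)→8000, (C,merge)→35250, (C,nl_idx)→42400, (E,nl_idx)→61600, (E,merge)→72400 …(+2); best=5500 via (C,hash)
  {ACD}: card=50000; try (A,hash)→6800, (D,hash)→9800, (D,merge)→10300, (D,nl_idx)→54800, (A,merge)→71720, (A,nl)→101600 …(+1); best=6800 via (A,hash)
  {BDEF}: card=100000; try (D,hash)→16800, (D,merge)→60800, (D,nl_idx)→139800, (B,hash)→213500, (D,nl)→2003800, (B,merge)→3812900 …(+1); best=16800 via (D,hash)
  {CDEF}: card=2000000; try (F,hash)→37700, (C,hash)→212700, (F,merge)→409500, (C,nl_idx)→3212100, (C,merge)→3812450, (F,nl)→10005500 …(+1); best=37700 via (F,hash)
  {ACDE}: card=250000; try (A,hash)→30700, (E,hash)→58200, (A,merge)→405620, (A,nl)→505500, (E,nl_idx)→606800, (E,merge)→857600 …(+1); best=30700 via (A,hash)
  {BCDEF}: card=1000000; try (C,hash)→117400, (C,nl_idx)→1616800, (C,merge)→1817150, (B,hash)→2039100, (C,nl)→5016800, (B,merge)→44038500 …(+1); best=117400 via (C,hash)
  {ACDEF}: card=20000000; try (F,hash)→287900, (A,hash)→2037900, (F,merge)→4784700, (A,nl)→40037700, (A,merge)→44037820, (F,nl)→100030700; best=287900 via (F,hash)
  {ABCDEF}: card=10000000; try (A,hash)→1117600, (A,nl)→20117400, (B,hash)→20289300, (A,merge)→21117520, (B,merge)→520288700, (B,nl)→2000287900; best=1117600 via (A,hash)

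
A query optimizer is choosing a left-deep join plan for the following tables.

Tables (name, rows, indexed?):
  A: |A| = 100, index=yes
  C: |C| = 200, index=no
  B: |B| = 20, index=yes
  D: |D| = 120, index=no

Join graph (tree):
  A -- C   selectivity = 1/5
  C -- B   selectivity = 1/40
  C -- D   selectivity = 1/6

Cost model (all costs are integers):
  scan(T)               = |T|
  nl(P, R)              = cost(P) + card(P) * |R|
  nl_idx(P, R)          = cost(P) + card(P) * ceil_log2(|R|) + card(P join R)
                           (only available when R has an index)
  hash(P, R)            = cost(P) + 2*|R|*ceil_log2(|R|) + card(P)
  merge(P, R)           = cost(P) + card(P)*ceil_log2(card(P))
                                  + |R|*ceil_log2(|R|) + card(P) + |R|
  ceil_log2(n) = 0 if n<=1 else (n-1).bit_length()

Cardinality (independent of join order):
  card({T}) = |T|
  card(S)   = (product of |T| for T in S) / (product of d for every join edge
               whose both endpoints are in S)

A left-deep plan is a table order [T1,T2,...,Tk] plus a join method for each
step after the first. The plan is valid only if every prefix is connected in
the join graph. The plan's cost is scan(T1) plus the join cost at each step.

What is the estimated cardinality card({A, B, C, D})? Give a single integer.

Tables in S: A(100), B(20), C(200), D(120)
Edges inside S: A-C(d=5), C-B(d=40), C-D(d=6)
numerator = 100 * 20 * 200 * 120 = 48000000
denominator = 5 * 40 * 6 = 1200
card(S) = 48000000 / 1200 = 40000

40000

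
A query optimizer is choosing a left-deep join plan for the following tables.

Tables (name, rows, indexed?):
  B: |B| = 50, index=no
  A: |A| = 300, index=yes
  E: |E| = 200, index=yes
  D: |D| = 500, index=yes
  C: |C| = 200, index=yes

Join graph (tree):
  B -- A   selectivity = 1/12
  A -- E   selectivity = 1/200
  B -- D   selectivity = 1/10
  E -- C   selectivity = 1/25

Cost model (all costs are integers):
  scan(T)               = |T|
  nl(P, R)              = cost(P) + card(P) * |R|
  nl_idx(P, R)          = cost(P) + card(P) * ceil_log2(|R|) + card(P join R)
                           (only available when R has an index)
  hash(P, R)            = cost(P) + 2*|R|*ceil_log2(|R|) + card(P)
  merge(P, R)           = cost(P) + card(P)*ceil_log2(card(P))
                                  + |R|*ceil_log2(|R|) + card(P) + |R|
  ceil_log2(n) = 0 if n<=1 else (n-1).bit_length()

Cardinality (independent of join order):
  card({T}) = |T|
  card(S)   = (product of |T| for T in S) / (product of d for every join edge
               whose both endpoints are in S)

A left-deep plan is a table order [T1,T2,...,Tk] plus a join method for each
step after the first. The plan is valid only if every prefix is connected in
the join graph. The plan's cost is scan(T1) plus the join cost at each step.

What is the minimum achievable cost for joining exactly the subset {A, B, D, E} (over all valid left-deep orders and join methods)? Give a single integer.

Selinger DP over subsets of {A,B,D,E}:
  {B}: scan cost=50, card=50
  {A}: scan cost=300, card=300
  {E}: scan cost=200, card=200
  {D}: scan cost=500, card=500
  {AB}: card=1250; try (B,hash)→1200, (A,nl_idx)→1750, (A,merge)→3400, (B,merge)→3650, (A,hash)→5500, (A,nl)→15050 …(+1); best=1200 via (B,hash)
  {BD}: card=2500; try (B,hash)→1600, (D,nl_idx)→3000, (D,merge)→5400, (B,merge)→5850, (D,hash)→9100, (D,nl)→25050 …(+1); best=1600 via (B,hash)
  {AE}: card=300; try (A,nl_idx)→2300, (E,nl_idx)→3000, (E,hash)→3800, (A,merge)→5000, (E,merge)→5100, (A,hash)→5800 …(+2); best=2300 via (A,nl_idx)
  {ABE}: card=1250; try (B,hash)→3200, (E,hash)→5650, (B,merge)→5650, (E,nl_idx)→12450, (B,nl)→17300, (E,merge)→18000 …(+1); best=3200 via (B,hash)
  {ABD}: card=62500; try (A,hash)→9500, (D,hash)→11450, (D,merge)→21200, (A,merge)→37100, (D,nl_idx)→74950, (A,nl_idx)→86600 …(+2); best=9500 via (A,hash)
  {ABDE}: card=62500; try (D,hash)→13450, (D,merge)→23200, (E,hash)→75200, (D,nl_idx)→76950, (E,nl_idx)→572000, (D,nl)→628200 …(+2); best=13450 via (D,hash)

13450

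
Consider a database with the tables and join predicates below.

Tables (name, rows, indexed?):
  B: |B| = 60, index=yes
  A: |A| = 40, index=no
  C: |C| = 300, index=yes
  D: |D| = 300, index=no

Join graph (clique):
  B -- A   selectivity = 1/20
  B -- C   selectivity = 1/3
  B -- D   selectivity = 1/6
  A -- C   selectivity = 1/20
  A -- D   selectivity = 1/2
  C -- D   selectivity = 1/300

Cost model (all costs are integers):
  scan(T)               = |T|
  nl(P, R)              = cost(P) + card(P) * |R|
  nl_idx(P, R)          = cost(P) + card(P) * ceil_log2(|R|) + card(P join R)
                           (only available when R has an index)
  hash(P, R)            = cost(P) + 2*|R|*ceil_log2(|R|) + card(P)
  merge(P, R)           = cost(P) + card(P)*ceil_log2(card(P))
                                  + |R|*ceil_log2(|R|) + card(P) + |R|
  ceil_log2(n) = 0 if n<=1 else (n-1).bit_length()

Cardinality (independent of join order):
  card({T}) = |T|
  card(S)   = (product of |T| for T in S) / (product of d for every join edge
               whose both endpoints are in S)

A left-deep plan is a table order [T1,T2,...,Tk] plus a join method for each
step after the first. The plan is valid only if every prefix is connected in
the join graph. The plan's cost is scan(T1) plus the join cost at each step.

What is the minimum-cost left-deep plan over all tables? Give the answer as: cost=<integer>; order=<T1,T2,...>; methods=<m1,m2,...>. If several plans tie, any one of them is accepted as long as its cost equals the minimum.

cost=5100; order=D,C,A,B; methods=nl_idx,hash,hash

Selinger DP (subsets sized 1..n):
  {B}: scan cost=60, card=60
  {A}: scan cost=40, card=40
  {C}: scan cost=300, card=300
  {D}: scan cost=300, card=300
  {AB}: card=120; try (B,nl_idx)→400, (A,hash)→600, (B,merge)→740, (A,merge)→760, (B,hash)→800, (B,nl)→2440 …(+1); best=400 via (B,nl_idx)
  {BC}: card=6000; try (B,hash)→1320, (C,merge)→3480, (B,merge)→3720, (C,hash)→5520, (C,nl_idx)→6600, (B,nl_idx)→8100 …(+2); best=1320 via (B,hash)
  {BD}: card=3000; try (B,hash)→1320, (D,merge)→3480, (B,merge)→3720, (B,nl_idx)→5100, (D,hash)→5520, (D,nl)→18060 …(+1); best=1320 via (B,hash)
  {AC}: card=600; try (C,nl_idx)→1000, (A,hash)→1080, (C,merge)→3320, (A,merge)→3580, (C,hash)→5480, (C,nl)→12040 …(+1); best=1000 via (C,nl_idx)
  {AD}: card=6000; try (A,hash)→1080, (D,merge)→3320, (A,merge)→3580, (D,hash)→5480, (D,nl)→12040, (A,nl)→12300; best=1080 via (A,hash)
  {CD}: card=300; try (C,nl_idx)→3300, (D,hash)→6000, (C,hash)→6000, (D,merge)→6300, (C,merge)→6300, (D,nl)→90300 …(+1); best=3300 via (C,nl_idx)
  {ABC}: card=600; try (C,nl_idx)→2080, (B,hash)→2320, (C,merge)→4360, (B,nl_idx)→5200, (C,hash)→5920, (A,hash)→7800 …(+5); best=2080 via (C,nl_idx)
  {ABD}: card=3000; try (D,merge)→4360, (A,hash)→4800, (D,hash)→5920, (B,hash)→7800, (D,nl)→36400, (B,nl_idx)→40080 …(+4); best=4360 via (D,merge)
  {BCD}: card=1000; try (B,hash)→4320, (B,nl_idx)→6100, (B,merge)→6720, (C,hash)→9720, (D,hash)→12720, (B,nl)→21300 …(+5); best=4320 via (B,hash)
  {ACD}: card=300; try (A,hash)→4080, (A,merge)→6580, (D,hash)→7000, (D,merge)→10600, (C,hash)→12480, (A,nl)→15300 …(+4); best=4080 via (A,hash)
  {ABCD}: card=50; try (B,hash)→5100, (A,hash)→5800, (B,nl_idx)→5930, (B,merge)→7500, (D,hash)→8080, (D,merge)→11680 …(+8); best=5100 via (B,hash)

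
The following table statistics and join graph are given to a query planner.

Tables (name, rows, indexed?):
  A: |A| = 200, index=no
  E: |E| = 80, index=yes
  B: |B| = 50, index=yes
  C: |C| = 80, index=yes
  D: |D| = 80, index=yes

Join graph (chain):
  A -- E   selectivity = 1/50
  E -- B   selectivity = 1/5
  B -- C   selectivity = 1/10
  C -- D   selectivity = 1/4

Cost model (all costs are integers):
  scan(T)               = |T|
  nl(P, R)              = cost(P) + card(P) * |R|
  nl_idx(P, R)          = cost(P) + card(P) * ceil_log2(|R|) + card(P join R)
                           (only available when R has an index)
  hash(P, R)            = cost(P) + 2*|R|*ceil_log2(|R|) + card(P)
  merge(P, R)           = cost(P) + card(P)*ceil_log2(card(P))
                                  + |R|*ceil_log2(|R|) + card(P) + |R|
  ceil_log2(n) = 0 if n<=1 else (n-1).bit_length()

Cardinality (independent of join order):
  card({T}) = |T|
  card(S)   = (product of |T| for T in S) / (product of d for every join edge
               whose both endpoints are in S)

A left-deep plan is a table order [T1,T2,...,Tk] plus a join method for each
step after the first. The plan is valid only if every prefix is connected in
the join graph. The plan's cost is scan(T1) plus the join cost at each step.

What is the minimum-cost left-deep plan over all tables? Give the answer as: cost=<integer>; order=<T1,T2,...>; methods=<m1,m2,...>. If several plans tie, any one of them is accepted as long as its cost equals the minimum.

Selinger DP (subsets sized 1..n):
  {A}: scan cost=200, card=200
  {E}: scan cost=80, card=80
  {B}: scan cost=50, card=50
  {C}: scan cost=80, card=80
  {D}: scan cost=80, card=80
  {AE}: card=320; try (E,hash)→1520, (E,nl_idx)→1920, (A,merge)→2520, (E,merge)→2640, (A,hash)→3360, (A,nl)→16080 …(+1); best=1520 via (E,hash)
  {BE}: card=800; try (B,hash)→760, (E,merge)→1040, (B,merge)→1070, (E,nl_idx)→1200, (E,hash)→1220, (B,nl_idx)→1360 …(+2); best=760 via (B,hash)
  {BC}: card=400; try (B,hash)→760, (C,nl_idx)→800, (B,nl_idx)→960, (C,merge)→1040, (B,merge)→1070, (C,hash)→1220 …(+2); best=760 via (B,hash)
  {CD}: card=1600; try (D,hash)→1280, (C,hash)→1280, (D,merge)→1360, (C,merge)→1360, (D,nl_idx)→2240, (C,nl_idx)→2240 …(+2); best=1280 via (D,hash)
  {ABE}: card=3200; try (B,hash)→2440, (A,hash)→4760, (B,merge)→5070, (B,nl_idx)→6640, (A,merge)→11360, (B,nl)→17520 …(+1); best=2440 via (B,hash)
  {BCE}: card=6400; try (E,hash)→2280, (C,hash)→2680, (E,merge)→5400, (E,nl_idx)→9960, (C,merge)→10200, (C,nl_idx)→12760 …(+2); best=2280 via (E,hash)
  {BCD}: card=8000; try (D,hash)→2280, (B,hash)→3480, (D,merge)→5400, (D,nl_idx)→11560, (B,nl_idx)→18880, (B,merge)→20830 …(+2); best=2280 via (D,hash)
  {ABCE}: card=25600; try (C,hash)→6760, (A,hash)→11880, (C,merge)→44680, (C,nl_idx)→50440, (A,merge)→93680, (C,nl)→258440 …(+1); best=6760 via (C,hash)
  {BCDE}: card=128000; try (D,hash)→9800, (E,hash)→11400, (D,merge)→92520, (E,merge)→114920, (D,nl_idx)→175080, (E,nl_idx)→186280 …(+2); best=9800 via (D,hash)
  {ABCDE}: card=512000; try (D,hash)→33480, (A,hash)→141000, (D,merge)→417000, (D,nl_idx)→697960, (D,nl)→2054760, (A,merge)→2315600 …(+1); best=33480 via (D,hash)

cost=33480; order=A,E,B,C,D; methods=hash,hash,hash,hash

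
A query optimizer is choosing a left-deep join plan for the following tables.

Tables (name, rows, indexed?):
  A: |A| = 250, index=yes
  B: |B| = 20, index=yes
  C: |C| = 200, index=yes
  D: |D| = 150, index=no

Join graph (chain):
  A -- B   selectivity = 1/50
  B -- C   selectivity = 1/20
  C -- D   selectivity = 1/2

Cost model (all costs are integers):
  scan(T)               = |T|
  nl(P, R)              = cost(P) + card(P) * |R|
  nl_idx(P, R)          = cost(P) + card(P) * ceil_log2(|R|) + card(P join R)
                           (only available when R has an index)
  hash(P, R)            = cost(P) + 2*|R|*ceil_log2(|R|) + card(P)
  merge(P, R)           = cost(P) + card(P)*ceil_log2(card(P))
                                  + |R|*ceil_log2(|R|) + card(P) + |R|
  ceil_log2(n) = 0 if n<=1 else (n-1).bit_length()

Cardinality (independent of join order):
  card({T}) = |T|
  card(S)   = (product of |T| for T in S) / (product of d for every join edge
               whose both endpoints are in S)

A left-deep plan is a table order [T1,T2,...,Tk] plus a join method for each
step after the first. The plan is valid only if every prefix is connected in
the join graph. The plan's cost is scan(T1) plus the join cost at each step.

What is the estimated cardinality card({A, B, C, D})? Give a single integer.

75000

Tables in S: A(250), B(20), C(200), D(150)
Edges inside S: A-B(d=50), B-C(d=20), C-D(d=2)
numerator = 250 * 20 * 200 * 150 = 150000000
denominator = 50 * 20 * 2 = 2000
card(S) = 150000000 / 2000 = 75000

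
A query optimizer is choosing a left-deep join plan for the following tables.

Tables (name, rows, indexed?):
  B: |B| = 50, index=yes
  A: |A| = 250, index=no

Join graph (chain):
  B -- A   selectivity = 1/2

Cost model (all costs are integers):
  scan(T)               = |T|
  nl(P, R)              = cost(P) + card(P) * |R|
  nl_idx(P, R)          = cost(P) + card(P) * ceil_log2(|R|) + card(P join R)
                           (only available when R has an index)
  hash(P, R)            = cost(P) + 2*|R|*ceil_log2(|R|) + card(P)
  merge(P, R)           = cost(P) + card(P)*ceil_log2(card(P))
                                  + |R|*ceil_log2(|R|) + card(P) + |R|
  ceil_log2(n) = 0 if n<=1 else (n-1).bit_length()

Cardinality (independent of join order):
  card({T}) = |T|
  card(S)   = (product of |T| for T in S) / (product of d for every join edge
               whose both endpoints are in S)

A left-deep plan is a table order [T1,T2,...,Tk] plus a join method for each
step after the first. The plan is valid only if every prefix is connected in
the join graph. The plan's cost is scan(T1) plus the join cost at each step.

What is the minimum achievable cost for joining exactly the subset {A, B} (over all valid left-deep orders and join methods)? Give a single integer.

1100

Selinger DP over subsets of {A,B}:
  {B}: scan cost=50, card=50
  {A}: scan cost=250, card=250
  {AB}: card=6250; try (B,hash)→1100, (A,merge)→2650, (B,merge)→2850, (A,hash)→4100, (B,nl_idx)→8000, (A,nl)→12550 …(+1); best=1100 via (B,hash)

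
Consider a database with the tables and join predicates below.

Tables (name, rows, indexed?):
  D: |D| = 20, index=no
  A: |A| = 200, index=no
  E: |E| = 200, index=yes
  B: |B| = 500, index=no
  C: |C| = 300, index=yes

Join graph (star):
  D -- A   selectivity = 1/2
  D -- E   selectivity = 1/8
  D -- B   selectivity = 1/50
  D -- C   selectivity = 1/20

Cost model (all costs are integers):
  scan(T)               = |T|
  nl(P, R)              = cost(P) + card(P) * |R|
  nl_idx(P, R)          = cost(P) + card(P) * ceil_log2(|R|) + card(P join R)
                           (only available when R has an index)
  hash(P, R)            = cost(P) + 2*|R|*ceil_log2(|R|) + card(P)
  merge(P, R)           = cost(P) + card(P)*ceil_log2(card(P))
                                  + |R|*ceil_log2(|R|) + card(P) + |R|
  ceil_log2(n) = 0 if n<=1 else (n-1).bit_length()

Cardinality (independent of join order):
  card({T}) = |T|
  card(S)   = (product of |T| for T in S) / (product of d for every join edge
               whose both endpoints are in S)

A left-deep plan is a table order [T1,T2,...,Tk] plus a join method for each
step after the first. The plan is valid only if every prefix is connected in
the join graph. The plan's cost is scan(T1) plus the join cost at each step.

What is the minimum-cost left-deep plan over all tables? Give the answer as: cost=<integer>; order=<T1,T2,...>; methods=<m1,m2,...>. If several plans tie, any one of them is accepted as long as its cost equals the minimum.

cost=90400; order=B,D,C,E,A; methods=hash,merge,hash,hash

Selinger DP (subsets sized 1..n):
  {D}: scan cost=20, card=20
  {A}: scan cost=200, card=200
  {E}: scan cost=200, card=200
  {B}: scan cost=500, card=500
  {C}: scan cost=300, card=300
  {AD}: card=2000; try (D,hash)→600, (A,merge)→1940, (D,merge)→2120, (A,hash)→3240, (A,nl)→4020, (D,nl)→4200; best=600 via (D,hash)
  {DE}: card=500; try (D,hash)→600, (E,nl_idx)→680, (E,merge)→1940, (D,merge)→2120, (E,hash)→3240, (E,nl)→4020 …(+1); best=600 via (D,hash)
  {BD}: card=200; try (D,hash)→1200, (B,merge)→5140, (D,merge)→5620, (B,hash)→9040, (B,nl)→10020, (D,nl)→10500; best=1200 via (D,hash)
  {CD}: card=300; try (C,nl_idx)→500, (D,hash)→800, (C,merge)→3140, (D,merge)→3420, (C,hash)→5440, (C,nl)→6020 …(+1); best=500 via (C,nl_idx)
  {ADE}: card=50000; try (A,hash)→4300, (E,hash)→5800, (A,merge)→7400, (E,merge)→26400, (E,nl_idx)→66600, (A,nl)→100600 …(+1); best=4300 via (A,hash)
  {ABD}: card=20000; try (A,hash)→4600, (A,merge)→4800, (B,hash)→11600, (B,merge)→29600, (A,nl)→41200, (B,nl)→1000600; best=4600 via (A,hash)
  {ACD}: card=30000; try (A,hash)→4000, (A,merge)→5300, (C,hash)→8000, (C,merge)→27600, (C,nl_idx)→48600, (A,nl)→60500 …(+1); best=4000 via (A,hash)
  {BDE}: card=5000; try (E,hash)→4600, (E,merge)→4800, (E,nl_idx)→7800, (B,hash)→10100, (B,merge)→10600, (E,nl)→41200 …(+1); best=4600 via (E,hash)
  {CDE}: card=7500; try (E,hash)→4000, (E,merge)→5300, (C,hash)→6500, (C,merge)→8600, (E,nl_idx)→10400, (C,nl_idx)→12600 …(+2); best=4000 via (E,hash)
  {BCD}: card=3000; try (C,merge)→6000, (C,nl_idx)→6000, (C,hash)→6800, (B,merge)→8500, (B,hash)→9800, (C,nl)→61200 …(+1); best=6000 via (C,merge)
  {ABDE}: card=500000; try (A,hash)→12800, (E,hash)→27800, (B,hash)→63300, (A,merge)→76400, (E,merge)→326400, (E,nl_idx)→664600 …(+4); best=12800 via (A,hash)
  {ACDE}: card=750000; try (A,hash)→14700, (E,hash)→37200, (C,hash)→59700, (A,merge)→110800, (E,merge)→485800, (C,merge)→857300 …(+5); best=14700 via (A,hash)
  {ABCD}: card=300000; try (A,hash)→12200, (C,hash)→30000, (B,hash)→43000, (A,merge)→46800, (C,merge)→327600, (C,nl_idx)→484600 …(+4); best=12200 via (A,hash)
  {BCDE}: card=75000; try (E,hash)→12200, (C,hash)→15000, (B,hash)→20500, (E,merge)→46800, (C,merge)→77600, (E,nl_idx)→105000 …(+5); best=12200 via (E,hash)
  {ABCDE}: card=7500000; try (A,hash)→90400, (E,hash)→315400, (C,hash)→518200, (B,hash)→773700, (A,merge)→1364000, (E,merge)→6014000 …(+8); best=90400 via (A,hash)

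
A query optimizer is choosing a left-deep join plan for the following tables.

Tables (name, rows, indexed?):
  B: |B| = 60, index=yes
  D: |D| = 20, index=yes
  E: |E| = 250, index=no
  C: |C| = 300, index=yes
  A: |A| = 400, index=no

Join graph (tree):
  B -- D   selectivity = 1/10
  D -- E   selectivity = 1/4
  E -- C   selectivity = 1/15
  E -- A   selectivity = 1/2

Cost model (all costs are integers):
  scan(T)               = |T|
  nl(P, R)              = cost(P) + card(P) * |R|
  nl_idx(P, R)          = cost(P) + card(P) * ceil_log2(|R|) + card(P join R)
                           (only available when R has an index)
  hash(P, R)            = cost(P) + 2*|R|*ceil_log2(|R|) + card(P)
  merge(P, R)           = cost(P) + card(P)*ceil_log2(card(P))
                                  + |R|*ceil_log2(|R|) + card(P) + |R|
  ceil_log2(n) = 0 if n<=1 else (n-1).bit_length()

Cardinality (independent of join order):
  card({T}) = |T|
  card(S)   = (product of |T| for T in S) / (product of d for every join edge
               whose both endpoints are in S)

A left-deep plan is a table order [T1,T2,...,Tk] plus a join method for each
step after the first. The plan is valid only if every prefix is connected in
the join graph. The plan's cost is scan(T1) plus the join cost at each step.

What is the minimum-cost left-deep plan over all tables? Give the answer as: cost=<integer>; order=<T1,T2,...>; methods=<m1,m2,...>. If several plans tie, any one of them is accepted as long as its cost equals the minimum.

Selinger DP (subsets sized 1..n):
  {B}: scan cost=60, card=60
  {D}: scan cost=20, card=20
  {E}: scan cost=250, card=250
  {C}: scan cost=300, card=300
  {A}: scan cost=400, card=400
  {BD}: card=120; try (B,nl_idx)→260, (D,hash)→320, (D,nl_idx)→480, (B,merge)→560, (D,merge)→600, (B,hash)→760 …(+2); best=260 via (B,nl_idx)
  {DE}: card=1250; try (D,hash)→700, (E,merge)→2390, (D,merge)→2620, (D,nl_idx)→2750, (E,hash)→4040, (E,nl)→5020 …(+1); best=700 via (D,hash)
  {CE}: card=5000; try (E,hash)→4600, (C,merge)→5500, (E,merge)→5550, (C,hash)→5900, (C,nl_idx)→7500, (C,nl)→75250 …(+1); best=4600 via (E,hash)
  {AE}: card=50000; try (E,hash)→4800, (A,merge)→6500, (E,merge)→6650, (A,hash)→7700, (A,nl)→100250, (E,nl)→100400; best=4800 via (E,hash)
  {BDE}: card=7500; try (B,hash)→2670, (E,merge)→3470, (E,hash)→4380, (B,nl_idx)→15700, (B,merge)→16120, (E,nl)→30260 …(+1); best=2670 via (B,hash)
  {CDE}: card=25000; try (C,hash)→7350, (D,hash)→9800, (C,merge)→18700, (C,nl_idx)→36950, (D,nl_idx)→54600, (D,merge)→74720 …(+2); best=7350 via (C,hash)
  {ADE}: card=250000; try (A,hash)→9150, (A,merge)→19700, (D,hash)→55000, (A,nl)→500700, (D,nl_idx)→504800, (D,merge)→854920 …(+1); best=9150 via (A,hash)
  {ACE}: card=1000000; try (A,hash)→16800, (C,hash)→60200, (A,merge)→78600, (C,merge)→857800, (C,nl_idx)→1454800, (A,nl)→2004600 …(+1); best=16800 via (A,hash)
  {BCDE}: card=150000; try (C,hash)→15570, (B,hash)→33070, (C,merge)→110670, (C,nl_idx)→220170, (B,nl_idx)→307350, (B,merge)→407770 …(+2); best=15570 via (C,hash)
  {ABDE}: card=1500000; try (A,hash)→17370, (A,merge)→111670, (B,hash)→259870, (A,nl)→3002670, (B,nl_idx)→3009150, (B,merge)→4759570 …(+1); best=17370 via (A,hash)
  {ACDE}: card=5000000; try (A,hash)→39550, (C,hash)→264550, (A,merge)→411350, (D,hash)→1017000, (C,merge)→4762150, (C,nl_idx)→7259150 …(+5); best=39550 via (A,hash)
  {ABCDE}: card=30000000; try (A,hash)→172770, (C,hash)→1522770, (A,merge)→2869570, (B,hash)→5040270, (C,merge)→33020370, (C,nl_idx)→43517370 …(+5); best=172770 via (A,hash)

cost=172770; order=E,D,B,C,A; methods=hash,hash,hash,hash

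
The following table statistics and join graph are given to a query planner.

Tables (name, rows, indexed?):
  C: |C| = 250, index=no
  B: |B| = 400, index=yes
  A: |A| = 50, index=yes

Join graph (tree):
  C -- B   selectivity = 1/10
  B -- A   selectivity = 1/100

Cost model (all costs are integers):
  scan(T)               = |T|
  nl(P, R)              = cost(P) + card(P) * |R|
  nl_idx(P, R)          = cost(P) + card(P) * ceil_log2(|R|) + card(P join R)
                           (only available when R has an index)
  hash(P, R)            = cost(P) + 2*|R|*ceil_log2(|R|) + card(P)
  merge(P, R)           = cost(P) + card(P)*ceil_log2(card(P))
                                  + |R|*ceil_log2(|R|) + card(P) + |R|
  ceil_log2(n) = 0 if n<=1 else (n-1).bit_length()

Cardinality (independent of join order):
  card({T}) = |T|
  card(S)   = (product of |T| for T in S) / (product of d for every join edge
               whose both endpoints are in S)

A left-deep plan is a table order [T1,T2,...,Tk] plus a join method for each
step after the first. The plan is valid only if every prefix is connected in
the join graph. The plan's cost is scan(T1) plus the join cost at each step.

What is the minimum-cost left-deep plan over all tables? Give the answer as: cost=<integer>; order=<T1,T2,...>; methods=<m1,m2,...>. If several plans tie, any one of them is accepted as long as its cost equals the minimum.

Selinger DP (subsets sized 1..n):
  {C}: scan cost=250, card=250
  {B}: scan cost=400, card=400
  {A}: scan cost=50, card=50
  {BC}: card=10000; try (C,hash)→4800, (B,merge)→6500, (C,merge)→6650, (B,hash)→7700, (B,nl_idx)→12500, (B,nl)→100250 …(+1); best=4800 via (C,hash)
  {AB}: card=200; try (B,nl_idx)→700, (A,hash)→1400, (A,nl_idx)→3000, (B,merge)→4400, (A,merge)→4750, (B,hash)→7300 …(+2); best=700 via (B,nl_idx)
  {ABC}: card=5000; try (C,merge)→4750, (C,hash)→4900, (A,hash)→15400, (C,nl)→50700, (A,nl_idx)→69800, (A,merge)→155150 …(+1); best=4750 via (C,merge)

cost=4750; order=A,B,C; methods=nl_idx,merge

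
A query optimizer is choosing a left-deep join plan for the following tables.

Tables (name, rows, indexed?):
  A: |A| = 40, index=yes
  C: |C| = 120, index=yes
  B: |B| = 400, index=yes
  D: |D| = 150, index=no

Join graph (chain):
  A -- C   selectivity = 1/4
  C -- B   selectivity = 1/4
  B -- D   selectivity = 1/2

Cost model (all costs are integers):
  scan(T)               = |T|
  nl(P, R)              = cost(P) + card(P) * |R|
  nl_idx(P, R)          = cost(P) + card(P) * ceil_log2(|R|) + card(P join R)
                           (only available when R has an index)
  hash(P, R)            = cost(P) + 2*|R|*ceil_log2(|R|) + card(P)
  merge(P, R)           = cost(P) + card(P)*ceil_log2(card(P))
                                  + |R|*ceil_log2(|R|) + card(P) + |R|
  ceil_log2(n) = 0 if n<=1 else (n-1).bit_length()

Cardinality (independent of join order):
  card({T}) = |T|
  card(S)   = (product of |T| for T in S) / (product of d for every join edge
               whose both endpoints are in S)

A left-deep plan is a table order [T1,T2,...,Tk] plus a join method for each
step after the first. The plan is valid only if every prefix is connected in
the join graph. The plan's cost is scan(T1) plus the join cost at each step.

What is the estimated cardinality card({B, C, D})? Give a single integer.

Tables in S: B(400), C(120), D(150)
Edges inside S: C-B(d=4), B-D(d=2)
numerator = 400 * 120 * 150 = 7200000
denominator = 4 * 2 = 8
card(S) = 7200000 / 8 = 900000

900000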